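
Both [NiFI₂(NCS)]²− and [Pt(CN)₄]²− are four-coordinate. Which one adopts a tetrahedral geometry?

[NiFI₂(NCS)]²−

For [NiFI₂(NCS)]²−: Summing ligand charges against the −2 overall charge gives an oxidation state of +2 for nickel. Group 10 minus oxidation state 2 gives a d⁸ configuration. Fluoride, iodide, and isothiocyanate are weak-field ligands. With weak-field ligands the CFSE gain from square planar is small, so a 3d d⁸ ion takes the sterically preferred tetrahedral geometry. → tetrahedral.
For [Pt(CN)₄]²−: Each cyanide is −1; balancing the −2 overall charge requires Pt(II). Pt sits in group 10, so the d-electron count is 10 − 2 = 8. A 5d d⁸ ion has a large crystal-field splitting; square planar leaves the high-energy d_{x²−y²} orbital empty and maximises CFSE. → square planar.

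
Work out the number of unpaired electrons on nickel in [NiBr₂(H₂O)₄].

2 unpaired electrons

Each bromide is −1; water is neutral; balancing the 0 overall charge requires Ni(II).
Nickel is a group-10 element; Ni(II) is therefore d⁸.
In an octahedral field the d⁸ configuration is t₂g⁶e_g² (only one arrangement possible), giving 2 unpaired electrons.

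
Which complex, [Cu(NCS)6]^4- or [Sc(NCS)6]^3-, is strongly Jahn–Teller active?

[Cu(NCS)6]^4-

[Cu(NCS)6]^4-: Summing ligand charges against the −4 overall charge gives an oxidation state of +2 for copper. Group 11 minus oxidation state 2 gives a d⁹ configuration. The t₂g⁶e_g³ configuration has an unevenly filled e_g set; the Jahn–Teller theorem predicts a tetragonal distortion (typically axial elongation) to lift the degeneracy.
[Sc(NCS)6]^3-: Each isothiocyanate is −1; balancing the −3 overall charge requires Sc(III). Group 3 minus oxidation state 3 gives a d⁰ configuration. The d⁰ configuration leaves the e_g set evenly filled (or empty) — no strong Jahn–Teller driving force.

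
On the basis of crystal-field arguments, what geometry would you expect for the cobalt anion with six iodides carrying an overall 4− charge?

Each iodide is −1; balancing the −4 overall charge requires Co(II).
Cobalt is a group-9 element; Co(II) is therefore d⁷.
With 6 monodentate ligands the coordination number is 6.
Six donors around a single metal centre give an octahedral coordination sphere.

octahedral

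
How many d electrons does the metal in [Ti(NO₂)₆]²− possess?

Each nitro (N-bound nitrite) is −1; balancing the −2 overall charge requires Ti(IV).
Titanium is a group-4 element; Ti(IV) is therefore d⁰.

d⁰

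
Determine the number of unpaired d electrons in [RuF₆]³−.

Each fluoride is −1; balancing the −3 overall charge requires Ru(III).
Group 8 minus oxidation state 3 gives a d⁵ configuration.
The spin state decides the count: a 4d ion has a large Δₒ and is invariably low-spin.
An octahedral low-spin d⁵ ion is t₂g⁵e_g⁰, giving 1 unpaired electron.

1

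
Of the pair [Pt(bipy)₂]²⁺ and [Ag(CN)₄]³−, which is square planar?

[Pt(bipy)₂]²⁺

For [Pt(bipy)₂]²⁺: Ligand charges: 2,2′-bipyridine is neutral. With an overall charge of +2 the platinum centre must be in the +2 oxidation state. Group 10 minus oxidation state 2 gives a d⁸ configuration. A 5d d⁸ ion has a large crystal-field splitting; square planar leaves the high-energy d_{x²−y²} orbital empty and maximises CFSE. → square planar.
For [Ag(CN)₄]³−: Ligand charges: each cyanide is −1. With an overall charge of −3 the silver centre must be in the +1 oxidation state. Ag sits in group 11, so the d-electron count is 11 − 1 = 10. A d¹⁰ ion has no crystal-field stabilisation preference between square planar and tetrahedral, so four ligands adopt the sterically favoured tetrahedral geometry. → tetrahedral.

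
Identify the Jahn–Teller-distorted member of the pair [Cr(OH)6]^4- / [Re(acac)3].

[Cr(OH)6]^4-

[Cr(OH)6]^4-: Each hydroxide is −1; balancing the −4 overall charge requires Cr(II). Cr sits in group 6, so the d-electron count is 6 − 2 = 4. Hydroxide is a weak-field ligand for a first-row metal, so the complex is high-spin. The t₂g³e_g¹ (high-spin) configuration has an unevenly filled e_g set; the Jahn–Teller theorem predicts a tetragonal distortion (typically axial elongation) to lift the degeneracy.
[Re(acac)3]: Each acetylacetonate is −1; balancing the 0 overall charge requires Re(III). Rhenium is a group-7 element; Re(III) is therefore d⁴. A 5d ion has a large Δₒ and is invariably low-spin. The d⁴ configuration leaves the e_g set evenly filled (or empty) — no strong Jahn–Teller driving force.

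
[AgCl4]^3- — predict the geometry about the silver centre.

Summing ligand charges against the −3 overall charge gives an oxidation state of +1 for silver.
Ag sits in group 11, so the d-electron count is 11 − 1 = 10.
With 4 monodentate ligands the coordination number is 4.
A d¹⁰ ion has no crystal-field stabilisation preference between square planar and tetrahedral, so four ligands adopt the sterically favoured tetrahedral geometry.

tetrahedral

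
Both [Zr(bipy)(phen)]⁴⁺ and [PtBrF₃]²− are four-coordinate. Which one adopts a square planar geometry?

For [Zr(bipy)(phen)]⁴⁺: Summing ligand charges against the +4 overall charge gives an oxidation state of +4 for zirconium. Zr sits in group 4, so the d-electron count is 4 − 4 = 0. A d⁰ ion has no crystal-field stabilisation preference between square planar and tetrahedral, so four ligands adopt the sterically favoured tetrahedral geometry. → tetrahedral.
For [PtBrF₃]²−: Each bromide is −1; each fluoride is −1; balancing the −2 overall charge requires Pt(II). Pt sits in group 10, so the d-electron count is 10 − 2 = 8. A 5d d⁸ ion has a large crystal-field splitting; square planar leaves the high-energy d_{x²−y²} orbital empty and maximises CFSE. → square planar.

[PtBrF₃]²−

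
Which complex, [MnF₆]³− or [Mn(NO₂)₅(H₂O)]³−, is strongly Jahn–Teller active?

[MnF₆]³−: Summing ligand charges against the −3 overall charge gives an oxidation state of +3 for manganese. Mn sits in group 7, so the d-electron count is 7 − 3 = 4. Fluoride is a weak-field ligand for a first-row metal, so the complex is high-spin. The t₂g³e_g¹ (high-spin) configuration has an unevenly filled e_g set; the Jahn–Teller theorem predicts a tetragonal distortion (typically axial elongation) to lift the degeneracy.
[Mn(NO₂)₅(H₂O)]³−: Ligand charges: each nitro (N-bound nitrite) is −1; water is neutral. With an overall charge of −3 the manganese centre must be in the +2 oxidation state. Manganese is a group-7 element; Mn(II) is therefore d⁵. Nitro (N-bound nitrite) is a strong-field ligand (high in the spectrochemical series) for a first-row metal, so the complex is low-spin. The d⁵ configuration leaves the e_g set evenly filled (or empty) — no strong Jahn–Teller driving force.

[MnF₆]³−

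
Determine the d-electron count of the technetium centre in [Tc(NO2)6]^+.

Each nitro (N-bound nitrite) is −1; balancing the +1 overall charge requires Tc(VII).
Group 7 minus oxidation state 7 gives a d⁰ configuration.

d⁰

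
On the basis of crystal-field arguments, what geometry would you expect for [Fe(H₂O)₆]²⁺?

octahedral

Water is neutral; balancing the +2 overall charge requires Fe(II).
Iron is a group-8 element; Fe(II) is therefore d⁶.
Coordination number: 6.
Six donors around a single metal centre give an octahedral coordination sphere.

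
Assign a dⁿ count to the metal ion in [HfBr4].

d⁰

Ligand charges: each bromide is −1. With an overall charge of 0 the hafnium centre must be in the +4 oxidation state.
Hf sits in group 4, so the d-electron count is 4 − 4 = 0.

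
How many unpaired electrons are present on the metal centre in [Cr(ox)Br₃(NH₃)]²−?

Ligand charges: each oxalate is −2; each bromide is −1; ammonia is neutral. With an overall charge of −2 the chromium centre must be in the +3 oxidation state.
Chromium is a group-6 element; Cr(III) is therefore d³.
Counting donor atoms: 1×oxalate (bidentate) → 2 donors; 3×bromide (monodentate) → 3 donors; 1×ammonia (monodentate) → 1 donor. Coordination number = 6.
In an octahedral field the d³ configuration is t₂g³e_g⁰ (only one arrangement possible), giving 3 unpaired electrons.

3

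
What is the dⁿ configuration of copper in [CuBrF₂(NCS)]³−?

d¹⁰

Summing ligand charges against the −3 overall charge gives an oxidation state of +1 for copper.
Group 11 minus oxidation state 1 gives a d¹⁰ configuration.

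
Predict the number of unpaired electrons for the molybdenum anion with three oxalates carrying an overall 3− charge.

Ligand charges: each oxalate is −2. With an overall charge of −3 the molybdenum centre must be in the +3 oxidation state.
Mo sits in group 6, so the d-electron count is 6 − 3 = 3.
Counting donor atoms: 3×oxalate (bidentate) → 6 donors. Coordination number = 6.
In an octahedral field the d³ configuration is t₂g³e_g⁰ (only one arrangement possible), giving 3 unpaired electrons.

3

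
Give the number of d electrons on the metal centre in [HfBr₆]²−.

Ligand charges: each bromide is −1. With an overall charge of −2 the hafnium centre must be in the +4 oxidation state.
Group 4 minus oxidation state 4 gives a d⁰ configuration.

d⁰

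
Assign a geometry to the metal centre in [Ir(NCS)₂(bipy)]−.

square planar

Ligand charges: each isothiocyanate is −1; 2,2′-bipyridine is neutral. With an overall charge of −1 the iridium centre must be in the +1 oxidation state.
Iridium is a group-9 element; Ir(I) is therefore d⁸.
Counting donor atoms: 2×isothiocyanate (monodentate) → 2 donors; 1×2,2′-bipyridine (bidentate) → 2 donors. Coordination number = 4.
A 5d d⁸ ion has a large crystal-field splitting; square planar leaves the high-energy d_{x²−y²} orbital empty and maximises CFSE.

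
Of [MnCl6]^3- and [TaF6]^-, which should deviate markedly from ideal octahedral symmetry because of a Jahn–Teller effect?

[MnCl6]^3-

[MnCl6]^3-: Ligand charges: each chloride is −1. With an overall charge of −3 the manganese centre must be in the +3 oxidation state. Mn sits in group 7, so the d-electron count is 7 − 3 = 4. Chloride is a weak-field ligand for a first-row metal, so the complex is high-spin. The t₂g³e_g¹ (high-spin) configuration has an unevenly filled e_g set; the Jahn–Teller theorem predicts a tetragonal distortion (typically axial elongation) to lift the degeneracy.
[TaF6]^-: Summing ligand charges against the −1 overall charge gives an oxidation state of +5 for tantalum. Ta sits in group 5, so the d-electron count is 5 − 5 = 0. The d⁰ configuration leaves the e_g set evenly filled (or empty) — no strong Jahn–Teller driving force.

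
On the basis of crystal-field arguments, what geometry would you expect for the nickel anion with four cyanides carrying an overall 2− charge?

square planar

Each cyanide is −1; balancing the −2 overall charge requires Ni(II).
Ni sits in group 10, so the d-electron count is 10 − 2 = 8.
With 4 monodentate ligands the coordination number is 4.
Cyanide is a strong-field ligand (high in the spectrochemical series).
A 3d d⁸ ion with strong-field ligands gains enough CFSE to favour square planar over tetrahedral.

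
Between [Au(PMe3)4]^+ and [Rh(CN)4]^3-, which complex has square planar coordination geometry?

[Rh(CN)4]^3-

For [Au(PMe3)4]^+: Trimethylphosphine is neutral; balancing the +1 overall charge requires Au(I). Group 11 minus oxidation state 1 gives a d¹⁰ configuration. A d¹⁰ ion has no crystal-field stabilisation preference between square planar and tetrahedral, so four ligands adopt the sterically favoured tetrahedral geometry. → tetrahedral.
For [Rh(CN)4]^3-: Ligand charges: each cyanide is −1. With an overall charge of −3 the rhodium centre must be in the +1 oxidation state. Rh sits in group 9, so the d-electron count is 9 − 1 = 8. A 4d d⁸ ion has a large crystal-field splitting; square planar leaves the high-energy d_{x²−y²} orbital empty and maximises CFSE. → square planar.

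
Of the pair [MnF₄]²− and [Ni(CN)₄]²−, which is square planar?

For [MnF₄]²−: Summing ligand charges against the −2 overall charge gives an oxidation state of +2 for manganese. Group 7 minus oxidation state 2 gives a d⁵ configuration. A high-spin d⁵ ion has zero CFSE in either geometry, so four ligands adopt the sterically favoured tetrahedral geometry. → tetrahedral.
For [Ni(CN)₄]²−: Ligand charges: each cyanide is −1. With an overall charge of −2 the nickel centre must be in the +2 oxidation state. Nickel is a group-10 element; Ni(II) is therefore d⁸. Cyanide is a strong-field ligand (high in the spectrochemical series). A 3d d⁸ ion with strong-field ligands gains enough CFSE to favour square planar over tetrahedral. → square planar.

[Ni(CN)₄]²−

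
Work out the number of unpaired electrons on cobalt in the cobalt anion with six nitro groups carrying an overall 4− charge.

Summing ligand charges against the −4 overall charge gives an oxidation state of +2 for cobalt.
Cobalt is a group-9 element; Co(II) is therefore d⁷.
The spin state decides the count: Nitro (N-bound nitrite) is a strong-field ligand (high in the spectrochemical series) for a first-row metal, so the complex is low-spin.
An octahedral low-spin d⁷ ion is t₂g⁶e_g¹, giving 1 unpaired electron.

1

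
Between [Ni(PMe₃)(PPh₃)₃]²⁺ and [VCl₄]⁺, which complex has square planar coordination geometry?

[Ni(PMe₃)(PPh₃)₃]²⁺

For [Ni(PMe₃)(PPh₃)₃]²⁺: Ligand charges: trimethylphosphine is neutral; triphenylphosphine is neutral. With an overall charge of +2 the nickel centre must be in the +2 oxidation state. Ni sits in group 10, so the d-electron count is 10 − 2 = 8. Trimethylphosphine and triphenylphosphine are strong-field ligands (high in the spectrochemical series). A 3d d⁸ ion with strong-field ligands gains enough CFSE to favour square planar over tetrahedral. → square planar.
For [VCl₄]⁺: Ligand charges: each chloride is −1. With an overall charge of +1 the vanadium centre must be in the +5 oxidation state. Group 5 minus oxidation state 5 gives a d⁰ configuration. A d⁰ ion has no crystal-field stabilisation preference between square planar and tetrahedral, so four ligands adopt the sterically favoured tetrahedral geometry. → tetrahedral.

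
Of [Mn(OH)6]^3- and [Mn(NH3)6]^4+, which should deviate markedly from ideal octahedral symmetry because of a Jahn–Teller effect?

[Mn(OH)6]^3-

[Mn(OH)6]^3-: Summing ligand charges against the −3 overall charge gives an oxidation state of +3 for manganese. Mn sits in group 7, so the d-electron count is 7 − 3 = 4. Hydroxide is a weak-field ligand for a first-row metal, so the complex is high-spin. The t₂g³e_g¹ (high-spin) configuration has an unevenly filled e_g set; the Jahn–Teller theorem predicts a tetragonal distortion (typically axial elongation) to lift the degeneracy.
[Mn(NH3)6]^4+: Ligand charges: ammonia is neutral. With an overall charge of +4 the manganese centre must be in the +4 oxidation state. Manganese is a group-7 element; Mn(IV) is therefore d³. The d³ configuration leaves the e_g set evenly filled (or empty) — no strong Jahn–Teller driving force.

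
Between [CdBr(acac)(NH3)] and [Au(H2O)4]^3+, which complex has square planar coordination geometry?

[Au(H2O)4]^3+

For [CdBr(acac)(NH3)]: Summing ligand charges against the 0 overall charge gives an oxidation state of +2 for cadmium. Group 12 minus oxidation state 2 gives a d¹⁰ configuration. A d¹⁰ ion has no crystal-field stabilisation preference between square planar and tetrahedral, so four ligands adopt the sterically favoured tetrahedral geometry. → tetrahedral.
For [Au(H2O)4]^3+: Water is neutral; balancing the +3 overall charge requires Au(III). Gold is a group-11 element; Au(III) is therefore d⁸. A 5d d⁸ ion has a large crystal-field splitting; square planar leaves the high-energy d_{x²−y²} orbital empty and maximises CFSE. → square planar.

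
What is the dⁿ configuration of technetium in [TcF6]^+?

d⁰

Ligand charges: each fluoride is −1. With an overall charge of +1 the technetium centre must be in the +7 oxidation state.
Group 7 minus oxidation state 7 gives a d⁰ configuration.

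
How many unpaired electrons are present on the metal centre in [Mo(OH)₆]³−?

3 unpaired electrons

Ligand charges: each hydroxide is −1. With an overall charge of −3 the molybdenum centre must be in the +3 oxidation state.
Molybdenum is a group-6 element; Mo(III) is therefore d³.
In an octahedral field the d³ configuration is t₂g³e_g⁰ (only one arrangement possible), giving 3 unpaired electrons.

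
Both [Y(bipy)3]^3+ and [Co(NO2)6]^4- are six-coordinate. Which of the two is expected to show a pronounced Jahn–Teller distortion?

[Y(bipy)3]^3+: 2,2′-bipyridine is neutral; balancing the +3 overall charge requires Y(III). Group 3 minus oxidation state 3 gives a d⁰ configuration. The d⁰ configuration leaves the e_g set evenly filled (or empty) — no strong Jahn–Teller driving force.
[Co(NO2)6]^4-: Each nitro (N-bound nitrite) is −1; balancing the −4 overall charge requires Co(II). Group 9 minus oxidation state 2 gives a d⁷ configuration. Nitro (N-bound nitrite) is a strong-field ligand (high in the spectrochemical series) for a first-row metal, so the complex is low-spin. The t₂g⁶e_g¹ (low-spin) configuration has an unevenly filled e_g set; the Jahn–Teller theorem predicts a tetragonal distortion (typically axial elongation) to lift the degeneracy.

[Co(NO2)6]^4-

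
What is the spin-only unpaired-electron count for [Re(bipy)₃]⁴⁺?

Summing ligand charges against the +4 overall charge gives an oxidation state of +4 for rhenium.
Re sits in group 7, so the d-electron count is 7 − 4 = 3.
Counting donor atoms: 3×2,2′-bipyridine (bidentate) → 6 donors. Coordination number = 6.
In an octahedral field the d³ configuration is t₂g³e_g⁰ (only one arrangement possible), giving 3 unpaired electrons.

3 unpaired electrons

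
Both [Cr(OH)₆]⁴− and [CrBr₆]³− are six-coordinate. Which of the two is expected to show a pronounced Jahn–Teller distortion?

[Cr(OH)₆]⁴−

[Cr(OH)₆]⁴−: Each hydroxide is −1; balancing the −4 overall charge requires Cr(II). Group 6 minus oxidation state 2 gives a d⁴ configuration. Hydroxide is a weak-field ligand for a first-row metal, so the complex is high-spin. The t₂g³e_g¹ (high-spin) configuration has an unevenly filled e_g set; the Jahn–Teller theorem predicts a tetragonal distortion (typically axial elongation) to lift the degeneracy.
[CrBr₆]³−: Each bromide is −1; balancing the −3 overall charge requires Cr(III). Chromium is a group-6 element; Cr(III) is therefore d³. The d³ configuration leaves the e_g set evenly filled (or empty) — no strong Jahn–Teller driving force.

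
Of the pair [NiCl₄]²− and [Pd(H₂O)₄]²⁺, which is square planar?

For [NiCl₄]²−: Ligand charges: each chloride is −1. With an overall charge of −2 the nickel centre must be in the +2 oxidation state. Nickel is a group-10 element; Ni(II) is therefore d⁸. Chloride is a weak-field ligand. With weak-field ligands the CFSE gain from square planar is small, so a 3d d⁸ ion takes the sterically preferred tetrahedral geometry. → tetrahedral.
For [Pd(H₂O)₄]²⁺: Ligand charges: water is neutral. With an overall charge of +2 the palladium centre must be in the +2 oxidation state. Group 10 minus oxidation state 2 gives a d⁸ configuration. A 4d d⁸ ion has a large crystal-field splitting; square planar leaves the high-energy d_{x²−y²} orbital empty and maximises CFSE. → square planar.

[Pd(H₂O)₄]²⁺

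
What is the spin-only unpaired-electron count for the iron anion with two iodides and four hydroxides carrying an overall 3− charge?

Ligand charges: each iodide is −1; each hydroxide is −1. With an overall charge of −3 the iron centre must be in the +3 oxidation state.
Group 8 minus oxidation state 3 gives a d⁵ configuration.
The spin state decides the count: Hydroxide and iodide are weak-field ligands for a first-row metal, so the complex is high-spin.
An octahedral high-spin d⁵ ion is t₂g³e_g², giving 5 unpaired electrons.

5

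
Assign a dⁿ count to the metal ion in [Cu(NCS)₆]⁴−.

d⁹

Ligand charges: each isothiocyanate is −1. With an overall charge of −4 the copper centre must be in the +2 oxidation state.
Cu sits in group 11, so the d-electron count is 11 − 2 = 9.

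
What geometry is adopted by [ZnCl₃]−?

Each chloride is −1; balancing the −1 overall charge requires Zn(II).
Zinc is a group-12 element; Zn(II) is therefore d¹⁰.
Coordination number: 3.
Three ligands around a d¹⁰ centre minimise repulsion in a trigonal-planar arrangement.

trigonal planar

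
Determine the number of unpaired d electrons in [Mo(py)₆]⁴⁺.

2

Ligand charges: pyridine is neutral. With an overall charge of +4 the molybdenum centre must be in the +4 oxidation state.
Molybdenum is a group-6 element; Mo(IV) is therefore d².
In an octahedral field the d² configuration is t₂g²e_g⁰ (only one arrangement possible), giving 2 unpaired electrons.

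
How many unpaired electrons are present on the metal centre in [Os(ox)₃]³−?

1

Ligand charges: each oxalate is −2. With an overall charge of −3 the osmium centre must be in the +3 oxidation state.
Os sits in group 8, so the d-electron count is 8 − 3 = 5.
Counting donor atoms: 3×oxalate (bidentate) → 6 donors. Coordination number = 6.
The spin state decides the count: a 5d ion has a large Δₒ and is invariably low-spin.
An octahedral low-spin d⁵ ion is t₂g⁵e_g⁰, giving 1 unpaired electron.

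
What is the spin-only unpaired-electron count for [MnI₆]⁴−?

Summing ligand charges against the −4 overall charge gives an oxidation state of +2 for manganese.
Manganese is a group-7 element; Mn(II) is therefore d⁵.
The spin state decides the count: Iodide is a weak-field ligand for a first-row metal, so the complex is high-spin.
An octahedral high-spin d⁵ ion is t₂g³e_g², giving 5 unpaired electrons.

5 unpaired electrons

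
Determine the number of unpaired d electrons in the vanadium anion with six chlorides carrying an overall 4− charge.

3

Ligand charges: each chloride is −1. With an overall charge of −4 the vanadium centre must be in the +2 oxidation state.
V sits in group 5, so the d-electron count is 5 − 2 = 3.
In an octahedral field the d³ configuration is t₂g³e_g⁰ (only one arrangement possible), giving 3 unpaired electrons.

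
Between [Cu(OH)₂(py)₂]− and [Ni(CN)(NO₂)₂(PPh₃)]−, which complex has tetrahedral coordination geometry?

For [Cu(OH)₂(py)₂]−: Summing ligand charges against the −1 overall charge gives an oxidation state of +1 for copper. Cu sits in group 11, so the d-electron count is 11 − 1 = 10. A d¹⁰ ion has no crystal-field stabilisation preference between square planar and tetrahedral, so four ligands adopt the sterically favoured tetrahedral geometry. → tetrahedral.
For [Ni(CN)(NO₂)₂(PPh₃)]−: Each cyanide is −1; each nitro (N-bound nitrite) is −1; triphenylphosphine is neutral; balancing the −1 overall charge requires Ni(II). Group 10 minus oxidation state 2 gives a d⁸ configuration. Cyanide, nitro (N-bound nitrite), and triphenylphosphine are strong-field ligands (high in the spectrochemical series). A 3d d⁸ ion with strong-field ligands gains enough CFSE to favour square planar over tetrahedral. → square planar.

[Cu(OH)₂(py)₂]−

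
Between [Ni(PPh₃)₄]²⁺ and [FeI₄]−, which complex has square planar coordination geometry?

[Ni(PPh₃)₄]²⁺

For [Ni(PPh₃)₄]²⁺: Ligand charges: triphenylphosphine is neutral. With an overall charge of +2 the nickel centre must be in the +2 oxidation state. Nickel is a group-10 element; Ni(II) is therefore d⁸. Triphenylphosphine is a strong-field ligand (high in the spectrochemical series). A 3d d⁸ ion with strong-field ligands gains enough CFSE to favour square planar over tetrahedral. → square planar.
For [FeI₄]−: Ligand charges: each iodide is −1. With an overall charge of −1 the iron centre must be in the +3 oxidation state. Iron is a group-8 element; Fe(III) is therefore d⁵. A high-spin d⁵ ion has zero CFSE in either geometry, so four ligands adopt the sterically favoured tetrahedral geometry. → tetrahedral.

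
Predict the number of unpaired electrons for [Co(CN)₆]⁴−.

Ligand charges: each cyanide is −1. With an overall charge of −4 the cobalt centre must be in the +2 oxidation state.
Group 9 minus oxidation state 2 gives a d⁷ configuration.
The spin state decides the count: Cyanide is a strong-field ligand (high in the spectrochemical series) for a first-row metal, so the complex is low-spin.
An octahedral low-spin d⁷ ion is t₂g⁶e_g¹, giving 1 unpaired electron.

1 unpaired electron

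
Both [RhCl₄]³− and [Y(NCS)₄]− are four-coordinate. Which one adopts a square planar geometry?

For [RhCl₄]³−: Summing ligand charges against the −3 overall charge gives an oxidation state of +1 for rhodium. Rh sits in group 9, so the d-electron count is 9 − 1 = 8. A 4d d⁸ ion has a large crystal-field splitting; square planar leaves the high-energy d_{x²−y²} orbital empty and maximises CFSE. → square planar.
For [Y(NCS)₄]−: Ligand charges: each isothiocyanate is −1. With an overall charge of −1 the yttrium centre must be in the +3 oxidation state. Y sits in group 3, so the d-electron count is 3 − 3 = 0. A d⁰ ion has no crystal-field stabilisation preference between square planar and tetrahedral, so four ligands adopt the sterically favoured tetrahedral geometry. → tetrahedral.

[RhCl₄]³−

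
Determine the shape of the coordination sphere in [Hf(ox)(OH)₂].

tetrahedral

Ligand charges: each oxalate is −2; each hydroxide is −1. With an overall charge of 0 the hafnium centre must be in the +4 oxidation state.
Group 4 minus oxidation state 4 gives a d⁰ configuration.
Counting donor atoms: 1×oxalate (bidentate) → 2 donors; 2×hydroxide (monodentate) → 2 donors. Coordination number = 4.
A d⁰ ion has no crystal-field stabilisation preference between square planar and tetrahedral, so four ligands adopt the sterically favoured tetrahedral geometry.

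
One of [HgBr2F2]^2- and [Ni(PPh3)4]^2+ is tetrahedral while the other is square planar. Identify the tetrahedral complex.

[HgBr2F2]^2-

For [HgBr2F2]^2-: Each bromide is −1; each fluoride is −1; balancing the −2 overall charge requires Hg(II). Hg sits in group 12, so the d-electron count is 12 − 2 = 10. A d¹⁰ ion has no crystal-field stabilisation preference between square planar and tetrahedral, so four ligands adopt the sterically favoured tetrahedral geometry. → tetrahedral.
For [Ni(PPh3)4]^2+: Ligand charges: triphenylphosphine is neutral. With an overall charge of +2 the nickel centre must be in the +2 oxidation state. Nickel is a group-10 element; Ni(II) is therefore d⁸. Triphenylphosphine is a strong-field ligand (high in the spectrochemical series). A 3d d⁸ ion with strong-field ligands gains enough CFSE to favour square planar over tetrahedral. → square planar.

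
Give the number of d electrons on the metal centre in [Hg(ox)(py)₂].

Ligand charges: each oxalate is −2; pyridine is neutral. With an overall charge of 0 the mercury centre must be in the +2 oxidation state.
Mercury is a group-12 element; Hg(II) is therefore d¹⁰.

d¹⁰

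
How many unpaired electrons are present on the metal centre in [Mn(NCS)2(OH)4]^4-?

5 unpaired electrons

Each isothiocyanate is −1; each hydroxide is −1; balancing the −4 overall charge requires Mn(II).
Manganese is a group-7 element; Mn(II) is therefore d⁵.
The spin state decides the count: Hydroxide and isothiocyanate are weak-field ligands for a first-row metal, so the complex is high-spin.
An octahedral high-spin d⁵ ion is t₂g³e_g², giving 5 unpaired electrons.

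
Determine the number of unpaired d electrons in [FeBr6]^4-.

4

Ligand charges: each bromide is −1. With an overall charge of −4 the iron centre must be in the +2 oxidation state.
Group 8 minus oxidation state 2 gives a d⁶ configuration.
The spin state decides the count: Bromide is a weak-field ligand for a first-row metal, so the complex is high-spin.
An octahedral high-spin d⁶ ion is t₂g⁴e_g², giving 4 unpaired electrons.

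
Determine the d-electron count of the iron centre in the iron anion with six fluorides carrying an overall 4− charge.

Each fluoride is −1; balancing the −4 overall charge requires Fe(II).
Iron is a group-8 element; Fe(II) is therefore d⁶.

d⁶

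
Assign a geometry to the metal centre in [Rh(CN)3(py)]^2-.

Summing ligand charges against the −2 overall charge gives an oxidation state of +1 for rhodium.
Rh sits in group 9, so the d-electron count is 9 − 1 = 8.
Coordination number: 4.
A 4d d⁸ ion has a large crystal-field splitting; square planar leaves the high-energy d_{x²−y²} orbital empty and maximises CFSE.

square planar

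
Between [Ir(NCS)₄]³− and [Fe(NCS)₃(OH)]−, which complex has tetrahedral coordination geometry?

For [Ir(NCS)₄]³−: Summing ligand charges against the −3 overall charge gives an oxidation state of +1 for iridium. Iridium is a group-9 element; Ir(I) is therefore d⁸. A 5d d⁸ ion has a large crystal-field splitting; square planar leaves the high-energy d_{x²−y²} orbital empty and maximises CFSE. → square planar.
For [Fe(NCS)₃(OH)]−: Summing ligand charges against the −1 overall charge gives an oxidation state of +3 for iron. Fe sits in group 8, so the d-electron count is 8 − 3 = 5. A high-spin d⁵ ion has zero CFSE in either geometry, so four ligands adopt the sterically favoured tetrahedral geometry. → tetrahedral.

[Fe(NCS)₃(OH)]−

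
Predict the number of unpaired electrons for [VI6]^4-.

3

Each iodide is −1; balancing the −4 overall charge requires V(II).
V sits in group 5, so the d-electron count is 5 − 2 = 3.
In an octahedral field the d³ configuration is t₂g³e_g⁰ (only one arrangement possible), giving 3 unpaired electrons.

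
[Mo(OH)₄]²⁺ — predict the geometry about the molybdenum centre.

tetrahedral

Ligand charges: each hydroxide is −1. With an overall charge of +2 the molybdenum centre must be in the +6 oxidation state.
Molybdenum is a group-6 element; Mo(VI) is therefore d⁰.
With 4 monodentate ligands the coordination number is 4.
A d⁰ ion has no crystal-field stabilisation preference between square planar and tetrahedral, so four ligands adopt the sterically favoured tetrahedral geometry.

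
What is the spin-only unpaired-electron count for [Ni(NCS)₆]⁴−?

Ligand charges: each isothiocyanate is −1. With an overall charge of −4 the nickel centre must be in the +2 oxidation state.
Ni sits in group 10, so the d-electron count is 10 − 2 = 8.
In an octahedral field the d⁸ configuration is t₂g⁶e_g² (only one arrangement possible), giving 2 unpaired electrons.

2 unpaired electrons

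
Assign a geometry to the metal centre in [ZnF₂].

Each fluoride is −1; balancing the 0 overall charge requires Zn(II).
Group 12 minus oxidation state 2 gives a d¹⁰ configuration.
With 2 monodentate ligands the coordination number is 2.
A d¹⁰ ion with only two ligands adopts a linear arrangement (sp hybridisation; no CFSE preference).

linear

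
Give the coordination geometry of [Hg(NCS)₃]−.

trigonal planar

Ligand charges: each isothiocyanate is −1. With an overall charge of −1 the mercury centre must be in the +2 oxidation state.
Hg sits in group 12, so the d-electron count is 12 − 2 = 10.
With 3 monodentate ligands the coordination number is 3.
Three ligands around a d¹⁰ centre minimise repulsion in a trigonal-planar arrangement.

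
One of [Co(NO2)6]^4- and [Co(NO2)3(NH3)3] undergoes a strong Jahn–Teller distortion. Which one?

[Co(NO2)6]^4-

[Co(NO2)6]^4-: Each nitro (N-bound nitrite) is −1; balancing the −4 overall charge requires Co(II). Co sits in group 9, so the d-electron count is 9 − 2 = 7. Nitro (N-bound nitrite) is a strong-field ligand (high in the spectrochemical series) for a first-row metal, so the complex is low-spin. The t₂g⁶e_g¹ (low-spin) configuration has an unevenly filled e_g set; the Jahn–Teller theorem predicts a tetragonal distortion (typically axial elongation) to lift the degeneracy.
[Co(NO2)3(NH3)3]: Each nitro (N-bound nitrite) is −1; ammonia is neutral; balancing the 0 overall charge requires Co(III). Cobalt is a group-9 element; Co(III) is therefore d⁶. Co(III) has an exceptionally large octahedral splitting and is low-spin with essentially every ligand except fluoride. The d⁶ configuration leaves the e_g set evenly filled (or empty) — no strong Jahn–Teller driving force.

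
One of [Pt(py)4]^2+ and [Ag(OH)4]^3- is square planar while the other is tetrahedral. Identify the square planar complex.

For [Pt(py)4]^2+: Ligand charges: pyridine is neutral. With an overall charge of +2 the platinum centre must be in the +2 oxidation state. Group 10 minus oxidation state 2 gives a d⁸ configuration. A 5d d⁸ ion has a large crystal-field splitting; square planar leaves the high-energy d_{x²−y²} orbital empty and maximises CFSE. → square planar.
For [Ag(OH)4]^3-: Ligand charges: each hydroxide is −1. With an overall charge of −3 the silver centre must be in the +1 oxidation state. Group 11 minus oxidation state 1 gives a d¹⁰ configuration. A d¹⁰ ion has no crystal-field stabilisation preference between square planar and tetrahedral, so four ligands adopt the sterically favoured tetrahedral geometry. → tetrahedral.

[Pt(py)4]^2+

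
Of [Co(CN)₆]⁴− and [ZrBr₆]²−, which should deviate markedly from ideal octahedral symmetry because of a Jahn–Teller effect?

[Co(CN)₆]⁴−

[Co(CN)₆]⁴−: Summing ligand charges against the −4 overall charge gives an oxidation state of +2 for cobalt. Cobalt is a group-9 element; Co(II) is therefore d⁷. Cyanide is a strong-field ligand (high in the spectrochemical series) for a first-row metal, so the complex is low-spin. The t₂g⁶e_g¹ (low-spin) configuration has an unevenly filled e_g set; the Jahn–Teller theorem predicts a tetragonal distortion (typically axial elongation) to lift the degeneracy.
[ZrBr₆]²−: Each bromide is −1; balancing the −2 overall charge requires Zr(IV). Group 4 minus oxidation state 4 gives a d⁰ configuration. The d⁰ configuration leaves the e_g set evenly filled (or empty) — no strong Jahn–Teller driving force.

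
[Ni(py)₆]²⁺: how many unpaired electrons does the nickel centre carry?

Ligand charges: pyridine is neutral. With an overall charge of +2 the nickel centre must be in the +2 oxidation state.
Nickel is a group-10 element; Ni(II) is therefore d⁸.
In an octahedral field the d⁸ configuration is t₂g⁶e_g² (only one arrangement possible), giving 2 unpaired electrons.

2 unpaired electrons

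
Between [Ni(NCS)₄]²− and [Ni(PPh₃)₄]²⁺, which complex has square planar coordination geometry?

For [Ni(NCS)₄]²−: Each isothiocyanate is −1; balancing the −2 overall charge requires Ni(II). Group 10 minus oxidation state 2 gives a d⁸ configuration. Isothiocyanate is a weak-field ligand. With weak-field ligands the CFSE gain from square planar is small, so a 3d d⁸ ion takes the sterically preferred tetrahedral geometry. → tetrahedral.
For [Ni(PPh₃)₄]²⁺: Ligand charges: triphenylphosphine is neutral. With an overall charge of +2 the nickel centre must be in the +2 oxidation state. Nickel is a group-10 element; Ni(II) is therefore d⁸. Triphenylphosphine is a strong-field ligand (high in the spectrochemical series). A 3d d⁸ ion with strong-field ligands gains enough CFSE to favour square planar over tetrahedral. → square planar.

[Ni(PPh₃)₄]²⁺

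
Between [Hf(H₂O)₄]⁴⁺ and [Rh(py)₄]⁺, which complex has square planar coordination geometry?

[Rh(py)₄]⁺

For [Hf(H₂O)₄]⁴⁺: Summing ligand charges against the +4 overall charge gives an oxidation state of +4 for hafnium. Hf sits in group 4, so the d-electron count is 4 − 4 = 0. A d⁰ ion has no crystal-field stabilisation preference between square planar and tetrahedral, so four ligands adopt the sterically favoured tetrahedral geometry. → tetrahedral.
For [Rh(py)₄]⁺: Pyridine is neutral; balancing the +1 overall charge requires Rh(I). Rh sits in group 9, so the d-electron count is 9 − 1 = 8. A 4d d⁸ ion has a large crystal-field splitting; square planar leaves the high-energy d_{x²−y²} orbital empty and maximises CFSE. → square planar.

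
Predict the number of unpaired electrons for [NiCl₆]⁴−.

2

Ligand charges: each chloride is −1. With an overall charge of −4 the nickel centre must be in the +2 oxidation state.
Nickel is a group-10 element; Ni(II) is therefore d⁸.
In an octahedral field the d⁸ configuration is t₂g⁶e_g² (only one arrangement possible), giving 2 unpaired electrons.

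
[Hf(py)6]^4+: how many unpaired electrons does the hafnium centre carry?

0

Summing ligand charges against the +4 overall charge gives an oxidation state of +4 for hafnium.
Hafnium is a group-4 element; Hf(IV) is therefore d⁰.
In an octahedral field the d⁰ configuration is t₂g⁰e_g⁰, giving 0 unpaired electrons.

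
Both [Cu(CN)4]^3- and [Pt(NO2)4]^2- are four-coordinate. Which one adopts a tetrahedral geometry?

[Cu(CN)4]^3-

For [Cu(CN)4]^3-: Each cyanide is −1; balancing the −3 overall charge requires Cu(I). Cu sits in group 11, so the d-electron count is 11 − 1 = 10. A d¹⁰ ion has no crystal-field stabilisation preference between square planar and tetrahedral, so four ligands adopt the sterically favoured tetrahedral geometry. → tetrahedral.
For [Pt(NO2)4]^2-: Ligand charges: each nitro (N-bound nitrite) is −1. With an overall charge of −2 the platinum centre must be in the +2 oxidation state. Platinum is a group-10 element; Pt(II) is therefore d⁸. A 5d d⁸ ion has a large crystal-field splitting; square planar leaves the high-energy d_{x²−y²} orbital empty and maximises CFSE. → square planar.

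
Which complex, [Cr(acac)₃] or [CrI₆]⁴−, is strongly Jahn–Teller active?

[Cr(acac)₃]: Each acetylacetonate is −1; balancing the 0 overall charge requires Cr(III). Cr sits in group 6, so the d-electron count is 6 − 3 = 3. The d³ configuration leaves the e_g set evenly filled (or empty) — no strong Jahn–Teller driving force.
[CrI₆]⁴−: Ligand charges: each iodide is −1. With an overall charge of −4 the chromium centre must be in the +2 oxidation state. Cr sits in group 6, so the d-electron count is 6 − 2 = 4. Iodide is a weak-field ligand for a first-row metal, so the complex is high-spin. The t₂g³e_g¹ (high-spin) configuration has an unevenly filled e_g set; the Jahn–Teller theorem predicts a tetragonal distortion (typically axial elongation) to lift the degeneracy.

[CrI₆]⁴−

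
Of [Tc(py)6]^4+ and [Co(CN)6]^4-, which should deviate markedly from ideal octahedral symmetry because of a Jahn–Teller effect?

[Tc(py)6]^4+: Summing ligand charges against the +4 overall charge gives an oxidation state of +4 for technetium. Tc sits in group 7, so the d-electron count is 7 − 4 = 3. The d³ configuration leaves the e_g set evenly filled (or empty) — no strong Jahn–Teller driving force.
[Co(CN)6]^4-: Summing ligand charges against the −4 overall charge gives an oxidation state of +2 for cobalt. Group 9 minus oxidation state 2 gives a d⁷ configuration. Cyanide is a strong-field ligand (high in the spectrochemical series) for a first-row metal, so the complex is low-spin. The t₂g⁶e_g¹ (low-spin) configuration has an unevenly filled e_g set; the Jahn–Teller theorem predicts a tetragonal distortion (typically axial elongation) to lift the degeneracy.

[Co(CN)6]^4-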